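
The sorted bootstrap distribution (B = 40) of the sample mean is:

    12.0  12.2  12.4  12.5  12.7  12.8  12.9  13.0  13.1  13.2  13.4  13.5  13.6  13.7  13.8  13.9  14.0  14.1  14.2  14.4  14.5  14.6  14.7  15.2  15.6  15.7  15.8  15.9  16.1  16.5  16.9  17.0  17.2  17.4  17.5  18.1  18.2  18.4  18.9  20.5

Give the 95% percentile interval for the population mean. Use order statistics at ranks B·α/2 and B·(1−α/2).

(12.0, 18.9)

α = 0.05; lower rank = 40 × 0.025 = 1; upper rank = 40 × 0.975 = 39.
The 1st smallest replicate is 12.0; the 39th is 18.9.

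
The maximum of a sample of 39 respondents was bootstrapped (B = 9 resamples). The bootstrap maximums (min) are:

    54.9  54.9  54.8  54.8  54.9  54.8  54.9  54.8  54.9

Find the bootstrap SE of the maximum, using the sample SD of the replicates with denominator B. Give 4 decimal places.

SE* = 0.0497

Bootstrap SE is the standard deviation of the 9 replicate maximums.
Mean of replicates: (54.9 + 54.9 + 54.8 + 54.8 + 54.9 + 54.8 + 54.9 + 54.8 + 54.9) / 9 = 493.70000 / 9 = 54.85556
Sum of squared deviations: (+0.04444)² + (+0.04444)² + (−0.05556)² + (−0.05556)² + (+0.04444)² + (−0.05556)² + (+0.04444)² + (−0.05556)² + (+0.04444)² = 0.02222
Variance = 0.02222 / 9 = 0.00247
SE* = √0.00247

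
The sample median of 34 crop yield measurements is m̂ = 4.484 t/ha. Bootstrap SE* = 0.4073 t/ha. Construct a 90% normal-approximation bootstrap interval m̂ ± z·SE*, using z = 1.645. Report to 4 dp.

Margin = 1.645 × 0.4073 = 0.67001
Interval: 4.484 ± 0.67001

(3.8140, 5.1540)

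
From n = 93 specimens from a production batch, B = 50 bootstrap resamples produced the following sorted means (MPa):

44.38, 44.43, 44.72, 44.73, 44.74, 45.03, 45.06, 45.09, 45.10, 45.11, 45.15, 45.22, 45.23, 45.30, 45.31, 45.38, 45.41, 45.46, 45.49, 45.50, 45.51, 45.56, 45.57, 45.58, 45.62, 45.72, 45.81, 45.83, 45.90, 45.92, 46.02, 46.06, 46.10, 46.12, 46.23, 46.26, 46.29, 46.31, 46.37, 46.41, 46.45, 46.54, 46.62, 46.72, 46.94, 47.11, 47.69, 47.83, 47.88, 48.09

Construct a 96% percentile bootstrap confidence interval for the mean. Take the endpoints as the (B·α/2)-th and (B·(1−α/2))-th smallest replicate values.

α = 0.04; lower rank = 50 × 0.020 = 1; upper rank = 50 × 0.980 = 49.
The 1st smallest replicate is 44.38; the 49th is 47.88.

(44.38, 47.88)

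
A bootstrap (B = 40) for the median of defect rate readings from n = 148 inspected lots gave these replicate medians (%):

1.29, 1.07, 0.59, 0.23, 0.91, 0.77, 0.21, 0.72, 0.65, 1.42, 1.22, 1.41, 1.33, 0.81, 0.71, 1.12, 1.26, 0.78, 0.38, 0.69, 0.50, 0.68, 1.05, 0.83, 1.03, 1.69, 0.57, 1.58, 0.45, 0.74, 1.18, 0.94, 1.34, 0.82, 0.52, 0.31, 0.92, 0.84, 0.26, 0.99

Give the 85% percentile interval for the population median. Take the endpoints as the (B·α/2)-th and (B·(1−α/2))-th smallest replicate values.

Sorted replicates: 0.21, 0.23, 0.26, 0.31, 0.38, 0.45, 0.50, 0.52, 0.57, 0.59, 0.65, 0.68, 0.69, 0.71, 0.72, 0.74, 0.77, 0.78, 0.81, 0.82, 0.83, 0.84, 0.91, 0.92, 0.94, 0.99, 1.03, 1.05, 1.07, 1.12, 1.18, 1.22, 1.26, 1.29, 1.33, 1.34, 1.41, 1.42, 1.58, 1.69
α = 0.15; lower rank = 40 × 0.075 = 3; upper rank = 40 × 0.925 = 37.
The 3rd smallest replicate is 0.26; the 37th is 1.41.

(0.26, 1.41)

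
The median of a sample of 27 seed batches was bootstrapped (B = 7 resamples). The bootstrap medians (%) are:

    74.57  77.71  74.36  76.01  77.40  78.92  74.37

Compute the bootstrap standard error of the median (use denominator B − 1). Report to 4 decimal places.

SE* = 1.8505

Bootstrap SE is the standard deviation of the 7 replicate medians.
Mean of replicates: (74.57 + 77.71 + 74.36 + 76.01 + 77.40 + 78.92 + 74.37) / 7 = 533.34000 / 7 = 76.19143
Sum of squared deviations: (−1.62143)² + (+1.51857)² + (−1.83143)² + (−0.18143)² + (+1.20857)² + (+2.72857)² + (−1.82143)² = 20.54549
Variance = 20.54549 / 6 = 3.42425
SE* = √3.42425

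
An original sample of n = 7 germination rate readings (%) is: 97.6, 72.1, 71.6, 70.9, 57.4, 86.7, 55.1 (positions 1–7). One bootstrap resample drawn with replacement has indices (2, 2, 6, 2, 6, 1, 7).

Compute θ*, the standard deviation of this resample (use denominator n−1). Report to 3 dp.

θ* = 13.920

Resample values: 72.1, 72.1, 86.7, 72.1, 86.7, 97.6, 55.1.
Mean = 77.4857; sum of squared deviations = 1162.5286
s² = 1162.5286 / 6 = 193.7548
s = √193.7548 = 13.920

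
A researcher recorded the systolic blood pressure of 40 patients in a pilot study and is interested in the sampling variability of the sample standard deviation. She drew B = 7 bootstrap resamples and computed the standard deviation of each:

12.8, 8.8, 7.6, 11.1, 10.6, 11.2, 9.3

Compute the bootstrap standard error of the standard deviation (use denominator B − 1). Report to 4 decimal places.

Bootstrap SE is the standard deviation of the 7 replicate standard deviations.
Mean of replicates: (12.8 + 8.8 + 7.6 + 11.1 + 10.6 + 11.2 + 9.3) / 7 = 71.40000 / 7 = 10.20000
Sum of squared deviations: (+2.60000)² + (−1.40000)² + (−2.60000)² + (+0.90000)² + (+0.40000)² + (+1.00000)² + (−0.90000)² = 18.26000
Variance = 18.26000 / 6 = 3.04333
SE* = √3.04333

SE* = 1.7445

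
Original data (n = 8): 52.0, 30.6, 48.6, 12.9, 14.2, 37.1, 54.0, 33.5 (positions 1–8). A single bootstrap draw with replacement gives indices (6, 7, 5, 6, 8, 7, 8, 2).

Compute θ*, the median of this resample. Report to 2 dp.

Resample values: 37.1, 54.0, 14.2, 37.1, 33.5, 54.0, 33.5, 30.6.
Sorted: 14.2, 30.6, 33.5, 33.5, 37.1, 37.1, 54.0, 54.0
Median = average of the two middle values = 35.30

θ* = 35.30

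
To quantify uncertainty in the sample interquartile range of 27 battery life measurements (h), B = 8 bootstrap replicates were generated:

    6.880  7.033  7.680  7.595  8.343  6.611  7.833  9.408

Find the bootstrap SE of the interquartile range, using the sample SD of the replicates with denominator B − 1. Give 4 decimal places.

SE* = 0.8990

Bootstrap SE is the standard deviation of the 8 replicate interquartile ranges.
Mean of replicates: (6.880 + 7.033 + 7.680 + 7.595 + 8.343 + 6.611 + 7.833 + 9.408) / 8 = 61.38300 / 8 = 7.67287
Sum of squared deviations: (−0.79287)² + (−0.63987)² + (+0.00713)² + (−0.07787)² + (+0.67013)² + (−1.06187)² + (+0.16013)² + (+1.73513)² = 5.65715
Variance = 5.65715 / 7 = 0.80816
SE* = √0.80816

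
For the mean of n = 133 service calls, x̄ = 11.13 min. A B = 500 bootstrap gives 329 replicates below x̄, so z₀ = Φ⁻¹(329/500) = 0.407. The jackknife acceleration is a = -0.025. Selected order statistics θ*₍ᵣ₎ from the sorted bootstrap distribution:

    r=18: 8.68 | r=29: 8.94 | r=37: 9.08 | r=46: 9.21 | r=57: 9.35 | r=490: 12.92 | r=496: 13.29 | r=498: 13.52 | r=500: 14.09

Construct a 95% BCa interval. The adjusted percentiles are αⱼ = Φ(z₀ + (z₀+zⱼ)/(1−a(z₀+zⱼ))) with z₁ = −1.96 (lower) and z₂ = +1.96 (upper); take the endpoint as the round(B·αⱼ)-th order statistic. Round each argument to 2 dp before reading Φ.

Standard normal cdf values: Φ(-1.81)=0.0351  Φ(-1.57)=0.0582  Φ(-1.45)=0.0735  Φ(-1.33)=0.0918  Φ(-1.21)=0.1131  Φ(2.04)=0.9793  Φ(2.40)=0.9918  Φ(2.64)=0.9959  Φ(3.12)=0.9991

Lower: z₀ + z₁ = 0.407 + (-1.960) = -1.553; 1 − a(z₀+z₁) = 1 − (-0.025)(-1.553) = 0.9612; argument = 0.407 + (-1.553)/0.9612 = -1.2087 → -1.21.
α₁ = Φ(-1.21) = 0.1131; rank = round(500 × 0.1131) = 57; θ*₍57₎ = 9.35.
Upper: z₀ + z₂ = 2.367; 1 − a(z₀+z₂) = 1.0592; argument = 2.6418 → 2.64; α₂ = 0.9959; rank = 498; θ*₍498₎ = 13.52.

(9.35, 13.52)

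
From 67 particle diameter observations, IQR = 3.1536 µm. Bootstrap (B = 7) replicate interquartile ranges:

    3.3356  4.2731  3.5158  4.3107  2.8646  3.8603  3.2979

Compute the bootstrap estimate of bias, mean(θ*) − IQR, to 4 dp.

bias = +0.4833

mean(θ*) = (3.3356 + 4.2731 + 3.5158 + 4.3107 + 2.8646 + 3.8603 + 3.2979) / 7 = 3.63686
bias = 3.63686 − 3.1536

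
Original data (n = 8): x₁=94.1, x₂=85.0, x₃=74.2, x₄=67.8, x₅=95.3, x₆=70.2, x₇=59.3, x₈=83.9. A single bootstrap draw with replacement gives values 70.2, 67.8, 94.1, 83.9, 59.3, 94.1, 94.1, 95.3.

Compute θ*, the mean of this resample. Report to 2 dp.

θ* = 82.35

Mean = (70.2 + 67.8 + 94.1 + 83.9 + 59.3 + 94.1 + 94.1 + 95.3) / 8 = 658.80 / 8 = 82.35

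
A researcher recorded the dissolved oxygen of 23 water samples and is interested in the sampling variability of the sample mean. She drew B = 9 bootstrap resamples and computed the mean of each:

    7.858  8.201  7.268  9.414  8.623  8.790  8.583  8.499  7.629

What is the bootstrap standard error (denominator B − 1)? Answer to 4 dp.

SE* = 0.6541

Bootstrap SE is the standard deviation of the 9 replicate means.
Mean of replicates: (7.858 + 8.201 + 7.268 + 9.414 + 8.623 + 8.790 + 8.583 + 8.499 + 7.629) / 9 = 74.86500 / 9 = 8.31833
Sum of squared deviations: (−0.46033)² + (−0.11733)² + (−1.05033)² + (+1.09567)² + (+0.30467)² + (+0.47167)² + (+0.26467)² + (+0.18067)² + (−0.68933)² = 3.42252
Variance = 3.42252 / 8 = 0.42781
SE* = √0.42781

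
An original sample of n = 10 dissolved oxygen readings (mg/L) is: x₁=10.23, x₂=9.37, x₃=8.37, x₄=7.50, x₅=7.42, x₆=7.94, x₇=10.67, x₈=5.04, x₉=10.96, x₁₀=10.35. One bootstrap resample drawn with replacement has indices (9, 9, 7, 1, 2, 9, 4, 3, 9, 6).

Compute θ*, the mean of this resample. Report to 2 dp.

θ* = 9.79

Resample values: 10.96, 10.96, 10.67, 10.23, 9.37, 10.96, 7.50, 8.37, 10.96, 7.94.
Mean = (10.96 + 10.96 + 10.67 + 10.23 + 9.37 + 10.96 + 7.50 + 8.37 + 10.96 + 7.94) / 10 = 97.920 / 10 = 9.79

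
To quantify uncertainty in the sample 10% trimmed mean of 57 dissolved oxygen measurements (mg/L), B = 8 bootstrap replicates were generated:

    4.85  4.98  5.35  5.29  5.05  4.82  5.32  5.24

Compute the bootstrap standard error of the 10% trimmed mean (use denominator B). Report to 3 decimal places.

Bootstrap SE is the standard deviation of the 8 replicate 10% trimmed means.
Mean of replicates: (4.85 + 4.98 + 5.35 + 5.29 + 5.05 + 4.82 + 5.32 + 5.24) / 8 = 40.9000 / 8 = 5.1125
Sum of squared deviations: (−0.2625)² + (−0.1325)² + (+0.2375)² + (+0.1775)² + (−0.0625)² + (−0.2925)² + (+0.2075)² + (+0.1275)² = 0.3231
Variance = 0.3231 / 8 = 0.0404
SE* = √0.0404

SE* = 0.201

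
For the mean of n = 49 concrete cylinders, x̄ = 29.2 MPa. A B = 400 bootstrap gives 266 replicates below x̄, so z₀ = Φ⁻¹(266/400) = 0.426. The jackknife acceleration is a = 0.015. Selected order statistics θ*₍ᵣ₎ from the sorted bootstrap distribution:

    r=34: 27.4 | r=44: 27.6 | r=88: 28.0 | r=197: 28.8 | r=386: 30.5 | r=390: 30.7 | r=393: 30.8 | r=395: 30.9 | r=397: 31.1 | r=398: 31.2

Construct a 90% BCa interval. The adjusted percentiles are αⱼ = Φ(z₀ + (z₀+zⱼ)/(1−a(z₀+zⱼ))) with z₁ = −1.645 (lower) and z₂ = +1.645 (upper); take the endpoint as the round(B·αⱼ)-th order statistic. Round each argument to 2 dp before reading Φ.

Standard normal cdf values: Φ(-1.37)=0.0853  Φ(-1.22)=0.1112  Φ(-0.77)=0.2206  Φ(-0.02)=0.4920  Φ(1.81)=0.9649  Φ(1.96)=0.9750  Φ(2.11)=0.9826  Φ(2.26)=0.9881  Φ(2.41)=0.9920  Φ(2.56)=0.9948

(28.0, 31.2)

Lower: z₀ + z₁ = 0.426 + (-1.645) = -1.219; 1 − a(z₀+z₁) = 1 − (0.015)(-1.219) = 1.0183; argument = 0.426 + (-1.219)/1.0183 = -0.7711 → -0.77.
α₁ = Φ(-0.77) = 0.2206; rank = round(400 × 0.2206) = 88; θ*₍88₎ = 28.0.
Upper: z₀ + z₂ = 2.071; 1 − a(z₀+z₂) = 0.9689; argument = 2.5634 → 2.56; α₂ = 0.9948; rank = 398; θ*₍398₎ = 31.2.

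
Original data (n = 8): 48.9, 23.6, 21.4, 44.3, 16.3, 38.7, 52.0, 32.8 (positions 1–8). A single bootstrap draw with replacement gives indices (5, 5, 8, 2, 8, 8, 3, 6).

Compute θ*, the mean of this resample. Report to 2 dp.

Resample values: 16.3, 16.3, 32.8, 23.6, 32.8, 32.8, 21.4, 38.7.
Mean = (16.3 + 16.3 + 32.8 + 23.6 + 32.8 + 32.8 + 21.4 + 38.7) / 8 = 214.70 / 8 = 26.84

θ* = 26.84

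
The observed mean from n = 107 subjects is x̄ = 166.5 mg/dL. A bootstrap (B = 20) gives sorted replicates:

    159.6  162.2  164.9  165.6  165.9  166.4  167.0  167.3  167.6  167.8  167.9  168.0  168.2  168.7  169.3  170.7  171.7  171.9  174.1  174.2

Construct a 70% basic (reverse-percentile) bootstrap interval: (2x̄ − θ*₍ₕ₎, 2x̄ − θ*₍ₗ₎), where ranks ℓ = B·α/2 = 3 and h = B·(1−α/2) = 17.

Percentile endpoints at ranks 3 and 17: θ*₍3₎ = 164.9, θ*₍17₎ = 171.7.
Basic interval reflects these around x̄:
  lower = 2 × 166.5 − 171.7 = 161.3
  upper = 2 × 166.5 − 164.9 = 168.1

(161.3, 168.1)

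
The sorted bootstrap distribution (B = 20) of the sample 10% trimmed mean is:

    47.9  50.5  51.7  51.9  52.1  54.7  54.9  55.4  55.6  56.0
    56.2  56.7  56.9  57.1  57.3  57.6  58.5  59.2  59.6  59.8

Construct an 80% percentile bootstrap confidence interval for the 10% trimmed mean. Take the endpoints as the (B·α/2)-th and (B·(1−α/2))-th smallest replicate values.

(50.5, 59.2)

α = 0.20; lower rank = 20 × 0.100 = 2; upper rank = 20 × 0.900 = 18.
The 2nd smallest replicate is 50.5; the 18th is 59.2.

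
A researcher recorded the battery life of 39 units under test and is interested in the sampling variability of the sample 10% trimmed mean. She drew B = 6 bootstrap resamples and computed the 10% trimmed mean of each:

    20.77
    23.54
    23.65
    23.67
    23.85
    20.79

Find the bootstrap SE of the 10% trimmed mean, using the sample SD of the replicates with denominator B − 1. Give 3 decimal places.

SE* = 1.500

Bootstrap SE is the standard deviation of the 6 replicate 10% trimmed means.
Mean of replicates: (20.77 + 23.54 + 23.65 + 23.67 + 23.85 + 20.79) / 6 = 136.2700 / 6 = 22.7117
Sum of squared deviations: (−1.9417)² + (+0.8283)² + (+0.9383)² + (+0.9583)² + (+1.1383)² + (−1.9217)² = 11.2437
Variance = 11.2437 / 5 = 2.2487
SE* = √2.2487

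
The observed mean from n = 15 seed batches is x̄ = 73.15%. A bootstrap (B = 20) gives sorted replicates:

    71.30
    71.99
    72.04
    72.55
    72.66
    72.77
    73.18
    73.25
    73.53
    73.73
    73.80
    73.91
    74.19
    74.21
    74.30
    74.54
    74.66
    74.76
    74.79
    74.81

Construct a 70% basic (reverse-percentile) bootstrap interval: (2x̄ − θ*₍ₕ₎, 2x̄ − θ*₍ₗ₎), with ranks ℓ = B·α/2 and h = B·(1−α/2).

Percentile endpoints at ranks 3 and 17: θ*₍3₎ = 72.04, θ*₍17₎ = 74.66.
Basic interval reflects these around x̄:
  lower = 2 × 73.15 − 74.66 = 71.64
  upper = 2 × 73.15 − 72.04 = 74.26

(71.64, 74.26)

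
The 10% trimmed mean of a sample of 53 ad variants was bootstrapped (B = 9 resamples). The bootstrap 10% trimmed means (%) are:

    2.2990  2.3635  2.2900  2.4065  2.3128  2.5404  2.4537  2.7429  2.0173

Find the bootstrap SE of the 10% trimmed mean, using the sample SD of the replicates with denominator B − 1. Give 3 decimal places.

SE* = 0.198

Bootstrap SE is the standard deviation of the 9 replicate 10% trimmed means.
Mean of replicates: (2.2990 + 2.3635 + 2.2900 + 2.4065 + 2.3128 + 2.5404 + 2.4537 + 2.7429 + 2.0173) / 9 = 21.42610 / 9 = 2.38068
Sum of squared deviations: (−0.08168)² + (−0.01718)² + (−0.09068)² + (+0.02582)² + (−0.06788)² + (+0.15972)² + (+0.07302)² + (+0.36222)² + (−0.36338)² = 0.31455
Variance = 0.31455 / 8 = 0.03932
SE* = √0.03932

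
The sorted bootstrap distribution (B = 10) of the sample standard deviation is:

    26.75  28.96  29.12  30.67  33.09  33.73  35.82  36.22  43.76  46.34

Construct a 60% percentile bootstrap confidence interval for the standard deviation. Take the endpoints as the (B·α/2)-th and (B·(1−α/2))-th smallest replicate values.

α = 0.40; lower rank = 10 × 0.200 = 2; upper rank = 10 × 0.800 = 8.
The 2nd smallest replicate is 28.96; the 8th is 36.22.

(28.96, 36.22)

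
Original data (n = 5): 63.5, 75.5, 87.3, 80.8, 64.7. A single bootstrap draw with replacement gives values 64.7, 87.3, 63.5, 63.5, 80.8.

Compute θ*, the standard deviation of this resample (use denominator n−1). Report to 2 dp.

θ* = 11.28

Mean = 71.9600; sum of squared deviations = 509.3120
s² = 509.3120 / 4 = 127.3280
s = √127.3280 = 11.28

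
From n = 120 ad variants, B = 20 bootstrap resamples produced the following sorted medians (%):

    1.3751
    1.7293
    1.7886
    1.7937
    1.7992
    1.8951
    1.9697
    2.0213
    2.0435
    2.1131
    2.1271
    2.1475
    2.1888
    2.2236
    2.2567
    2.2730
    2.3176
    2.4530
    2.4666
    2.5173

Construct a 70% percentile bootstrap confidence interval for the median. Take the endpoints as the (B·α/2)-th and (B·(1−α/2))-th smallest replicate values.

(1.7886, 2.3176)

α = 0.30; lower rank = 20 × 0.150 = 3; upper rank = 20 × 0.850 = 17.
The 3rd smallest replicate is 1.7886; the 17th is 2.3176.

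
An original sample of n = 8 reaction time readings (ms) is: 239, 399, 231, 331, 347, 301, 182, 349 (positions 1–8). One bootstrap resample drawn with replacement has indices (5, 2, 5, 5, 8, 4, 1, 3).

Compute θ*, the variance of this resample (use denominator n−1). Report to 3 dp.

Resample values: 347, 399, 347, 347, 349, 331, 239, 231.
Mean = 323.7500; sum of squared deviations = 23759.5000
s² = 23759.5000 / 7 = 3394.2143

θ* = 3394.214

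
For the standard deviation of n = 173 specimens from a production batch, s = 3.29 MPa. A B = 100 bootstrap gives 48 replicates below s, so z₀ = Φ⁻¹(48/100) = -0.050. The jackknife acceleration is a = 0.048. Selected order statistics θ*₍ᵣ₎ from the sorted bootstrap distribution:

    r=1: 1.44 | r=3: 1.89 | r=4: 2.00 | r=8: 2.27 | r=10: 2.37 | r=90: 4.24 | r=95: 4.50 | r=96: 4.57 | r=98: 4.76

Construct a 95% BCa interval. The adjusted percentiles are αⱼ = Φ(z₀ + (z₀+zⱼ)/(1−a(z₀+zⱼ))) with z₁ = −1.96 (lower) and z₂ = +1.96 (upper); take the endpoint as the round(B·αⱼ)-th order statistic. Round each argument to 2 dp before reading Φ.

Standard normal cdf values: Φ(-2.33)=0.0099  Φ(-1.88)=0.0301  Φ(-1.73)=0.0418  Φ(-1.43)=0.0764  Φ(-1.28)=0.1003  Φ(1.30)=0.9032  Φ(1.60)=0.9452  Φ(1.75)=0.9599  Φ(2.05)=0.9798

(1.89, 4.76)

Lower: z₀ + z₁ = -0.050 + (-1.960) = -2.010; 1 − a(z₀+z₁) = 1 − (0.048)(-2.010) = 1.0965; argument = -0.050 + (-2.010)/1.0965 = -1.8831 → -1.88.
α₁ = Φ(-1.88) = 0.0301; rank = round(100 × 0.0301) = 3; θ*₍3₎ = 1.89.
Upper: z₀ + z₂ = 1.910; 1 − a(z₀+z₂) = 0.9083; argument = 2.0528 → 2.05; α₂ = 0.9798; rank = 98; θ*₍98₎ = 4.76.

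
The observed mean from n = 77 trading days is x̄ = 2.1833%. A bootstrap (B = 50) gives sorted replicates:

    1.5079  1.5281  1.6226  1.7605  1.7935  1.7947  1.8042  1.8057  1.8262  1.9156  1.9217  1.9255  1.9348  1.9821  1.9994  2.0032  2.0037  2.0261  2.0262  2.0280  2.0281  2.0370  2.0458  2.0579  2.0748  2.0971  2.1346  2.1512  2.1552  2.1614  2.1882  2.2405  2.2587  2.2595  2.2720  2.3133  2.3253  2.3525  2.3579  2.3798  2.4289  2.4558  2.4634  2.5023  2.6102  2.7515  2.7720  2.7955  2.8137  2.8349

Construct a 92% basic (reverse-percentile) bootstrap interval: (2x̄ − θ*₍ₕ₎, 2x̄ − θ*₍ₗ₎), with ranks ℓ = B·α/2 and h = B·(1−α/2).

(1.5711, 2.8385)

Percentile endpoints at ranks 2 and 48: θ*₍2₎ = 1.5281, θ*₍48₎ = 2.7955.
Basic interval reflects these around x̄:
  lower = 2 × 2.1833 − 2.7955 = 1.5711
  upper = 2 × 2.1833 − 1.5281 = 2.8385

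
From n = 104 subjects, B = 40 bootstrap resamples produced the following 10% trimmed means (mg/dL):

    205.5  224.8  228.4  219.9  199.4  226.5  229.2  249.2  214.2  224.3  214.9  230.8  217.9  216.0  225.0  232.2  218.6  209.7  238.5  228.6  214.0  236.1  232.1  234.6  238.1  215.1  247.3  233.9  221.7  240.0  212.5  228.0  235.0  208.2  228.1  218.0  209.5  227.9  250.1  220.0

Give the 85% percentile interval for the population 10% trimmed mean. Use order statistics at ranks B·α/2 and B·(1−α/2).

Sorted replicates: 199.4, 205.5, 208.2, 209.5, 209.7, 212.5, 214.0, 214.2, 214.9, 215.1, 216.0, 217.9, 218.0, 218.6, 219.9, 220.0, 221.7, 224.3, 224.8, 225.0, 226.5, 227.9, 228.0, 228.1, 228.4, 228.6, 229.2, 230.8, 232.1, 232.2, 233.9, 234.6, 235.0, 236.1, 238.1, 238.5, 240.0, 247.3, 249.2, 250.1
α = 0.15; lower rank = 40 × 0.075 = 3; upper rank = 40 × 0.925 = 37.
The 3rd smallest replicate is 208.2; the 37th is 240.0.

(208.2, 240.0)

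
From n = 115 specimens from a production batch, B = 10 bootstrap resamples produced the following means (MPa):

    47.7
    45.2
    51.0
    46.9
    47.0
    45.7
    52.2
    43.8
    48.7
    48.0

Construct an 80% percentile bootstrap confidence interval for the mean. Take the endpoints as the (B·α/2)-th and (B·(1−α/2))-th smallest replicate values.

Sorted replicates: 43.8, 45.2, 45.7, 46.9, 47.0, 47.7, 48.0, 48.7, 51.0, 52.2
α = 0.20; lower rank = 10 × 0.100 = 1; upper rank = 10 × 0.900 = 9.
The 1st smallest replicate is 43.8; the 9th is 51.0.

(43.8, 51.0)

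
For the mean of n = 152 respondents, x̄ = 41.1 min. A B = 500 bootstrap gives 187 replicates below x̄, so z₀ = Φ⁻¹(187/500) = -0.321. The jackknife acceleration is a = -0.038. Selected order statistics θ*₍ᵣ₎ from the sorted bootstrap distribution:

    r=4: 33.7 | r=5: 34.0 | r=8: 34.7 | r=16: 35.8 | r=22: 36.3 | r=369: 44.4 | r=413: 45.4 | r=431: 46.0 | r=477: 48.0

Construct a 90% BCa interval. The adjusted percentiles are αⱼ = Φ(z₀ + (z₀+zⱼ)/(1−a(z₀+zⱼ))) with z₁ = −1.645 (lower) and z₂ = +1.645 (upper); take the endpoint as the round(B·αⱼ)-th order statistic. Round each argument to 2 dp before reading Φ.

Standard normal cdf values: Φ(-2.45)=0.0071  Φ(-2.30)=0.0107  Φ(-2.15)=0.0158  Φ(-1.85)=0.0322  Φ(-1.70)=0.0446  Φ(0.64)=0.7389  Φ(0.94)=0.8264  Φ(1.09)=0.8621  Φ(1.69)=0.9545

Lower: z₀ + z₁ = -0.321 + (-1.645) = -1.966; 1 − a(z₀+z₁) = 1 − (-0.038)(-1.966) = 0.9253; argument = -0.321 + (-1.966)/0.9253 = -2.4457 → -2.45.
α₁ = Φ(-2.45) = 0.0071; rank = round(500 × 0.0071) = 4; θ*₍4₎ = 33.7.
Upper: z₀ + z₂ = 1.324; 1 − a(z₀+z₂) = 1.0503; argument = 0.9396 → 0.94; α₂ = 0.8264; rank = 413; θ*₍413₎ = 45.4.

(33.7, 45.4)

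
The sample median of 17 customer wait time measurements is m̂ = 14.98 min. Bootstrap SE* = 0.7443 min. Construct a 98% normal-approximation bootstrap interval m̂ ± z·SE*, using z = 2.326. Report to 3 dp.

(13.249, 16.711)

Margin = 2.326 × 0.7443 = 1.7312
Interval: 14.98 ± 1.7312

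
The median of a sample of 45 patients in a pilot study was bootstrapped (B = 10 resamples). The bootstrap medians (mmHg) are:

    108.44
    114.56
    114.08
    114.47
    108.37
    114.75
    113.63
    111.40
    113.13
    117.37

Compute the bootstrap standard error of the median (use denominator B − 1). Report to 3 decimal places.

SE* = 2.850

Bootstrap SE is the standard deviation of the 10 replicate medians.
Mean of replicates: (108.44 + 114.56 + 114.08 + 114.47 + 108.37 + 114.75 + 113.63 + 111.40 + 113.13 + 117.37) / 10 = 1130.2000 / 10 = 113.0200
Sum of squared deviations: (−4.5800)² + (+1.5400)² + (+1.0600)² + (+1.4500)² + (−4.6500)² + (+1.7300)² + (+0.6100)² + (−1.6200)² + (+0.1100)² + (+4.3500)² = 73.1206
Variance = 73.1206 / 9 = 8.1245
SE* = √8.1245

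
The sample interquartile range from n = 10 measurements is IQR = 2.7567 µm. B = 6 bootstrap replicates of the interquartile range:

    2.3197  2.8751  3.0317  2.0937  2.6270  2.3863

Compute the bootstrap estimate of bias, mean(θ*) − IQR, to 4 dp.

mean(θ*) = (2.3197 + 2.8751 + 3.0317 + 2.0937 + 2.6270 + 2.3863) / 6 = 2.55558
bias = 2.55558 − 2.7567

bias = −0.2011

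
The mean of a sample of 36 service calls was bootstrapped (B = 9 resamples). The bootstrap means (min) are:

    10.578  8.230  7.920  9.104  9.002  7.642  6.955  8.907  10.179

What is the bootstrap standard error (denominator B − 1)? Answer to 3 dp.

Bootstrap SE is the standard deviation of the 9 replicate means.
Mean of replicates: (10.578 + 8.230 + 7.920 + 9.104 + 9.002 + 7.642 + 6.955 + 8.907 + 10.179) / 9 = 78.5170 / 9 = 8.7241
Sum of squared deviations: (+1.8539)² + (−0.4941)² + (−0.8041)² + (+0.3799)² + (+0.2779)² + (−1.0821)² + (−1.7691)² + (+0.1829)² + (+1.4549)² = 11.0001
Variance = 11.0001 / 8 = 1.3750
SE* = √1.3750

SE* = 1.173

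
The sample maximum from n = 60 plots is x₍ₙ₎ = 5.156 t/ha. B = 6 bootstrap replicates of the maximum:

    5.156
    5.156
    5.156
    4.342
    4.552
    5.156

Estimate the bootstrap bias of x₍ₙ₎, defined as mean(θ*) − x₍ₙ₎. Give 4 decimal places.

mean(θ*) = (5.156 + 5.156 + 5.156 + 4.342 + 4.552 + 5.156) / 6 = 4.91967
bias = 4.91967 − 5.156

bias = −0.2363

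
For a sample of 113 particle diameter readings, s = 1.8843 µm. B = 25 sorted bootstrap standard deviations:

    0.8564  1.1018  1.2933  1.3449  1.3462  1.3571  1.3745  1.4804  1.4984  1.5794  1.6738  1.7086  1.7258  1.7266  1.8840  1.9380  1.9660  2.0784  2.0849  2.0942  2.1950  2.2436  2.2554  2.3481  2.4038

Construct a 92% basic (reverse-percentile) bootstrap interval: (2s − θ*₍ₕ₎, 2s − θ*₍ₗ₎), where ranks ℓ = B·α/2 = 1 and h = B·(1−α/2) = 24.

Percentile endpoints at ranks 1 and 24: θ*₍1₎ = 0.8564, θ*₍24₎ = 2.3481.
Basic interval reflects these around s:
  lower = 2 × 1.8843 − 2.3481 = 1.4205
  upper = 2 × 1.8843 − 0.8564 = 2.9122

(1.4205, 2.9122)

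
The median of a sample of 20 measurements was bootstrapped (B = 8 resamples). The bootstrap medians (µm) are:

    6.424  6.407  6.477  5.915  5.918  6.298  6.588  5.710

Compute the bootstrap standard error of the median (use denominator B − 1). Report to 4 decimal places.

SE* = 0.3226

Bootstrap SE is the standard deviation of the 8 replicate medians.
Mean of replicates: (6.424 + 6.407 + 6.477 + 5.915 + 5.918 + 6.298 + 6.588 + 5.710) / 8 = 49.73700 / 8 = 6.21713
Sum of squared deviations: (+0.20688)² + (+0.18987)² + (+0.25988)² + (−0.30213)² + (−0.29913)² + (+0.08087)² + (+0.37087)² + (−0.50713)² = 0.72840
Variance = 0.72840 / 7 = 0.10406
SE* = √0.10406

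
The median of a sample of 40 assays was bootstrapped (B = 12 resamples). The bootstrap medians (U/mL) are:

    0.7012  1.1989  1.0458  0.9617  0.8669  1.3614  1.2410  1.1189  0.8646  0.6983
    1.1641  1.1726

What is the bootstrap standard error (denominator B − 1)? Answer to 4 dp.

Bootstrap SE is the standard deviation of the 12 replicate medians.
Mean of replicates: (0.7012 + 1.1989 + 1.0458 + 0.9617 + 0.8669 + 1.3614 + 1.2410 + 1.1189 + 0.8646 + 0.6983 + 1.1641 + 1.1726) / 12 = 12.39540 / 12 = 1.03295
Sum of squared deviations: (−0.33175)² + (+0.16595)² + (+0.01285)² + (−0.07125)² + (−0.16605)² + (+0.32845)² + (+0.20805)² + (+0.08595)² + (−0.16835)² + (−0.33465)² + (+0.13115)² + (+0.13965)² = 0.50600
Variance = 0.50600 / 11 = 0.04600
SE* = √0.04600

SE* = 0.2145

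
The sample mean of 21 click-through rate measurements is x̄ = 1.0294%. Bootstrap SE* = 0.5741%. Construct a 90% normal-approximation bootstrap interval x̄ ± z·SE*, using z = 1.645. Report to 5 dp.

Margin = 1.645 × 0.5741 = 0.944395
Interval: 1.0294 ± 0.944395

(0.08501, 1.97379)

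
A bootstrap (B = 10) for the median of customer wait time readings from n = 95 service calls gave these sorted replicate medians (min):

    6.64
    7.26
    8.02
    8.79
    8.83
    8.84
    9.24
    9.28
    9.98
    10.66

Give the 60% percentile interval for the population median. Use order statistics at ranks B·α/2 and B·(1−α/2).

α = 0.40; lower rank = 10 × 0.200 = 2; upper rank = 10 × 0.800 = 8.
The 2nd smallest replicate is 7.26; the 8th is 9.28.

(7.26, 9.28)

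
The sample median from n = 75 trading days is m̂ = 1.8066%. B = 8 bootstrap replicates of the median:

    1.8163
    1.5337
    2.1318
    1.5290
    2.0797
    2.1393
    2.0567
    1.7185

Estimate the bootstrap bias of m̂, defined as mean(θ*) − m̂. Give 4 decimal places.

mean(θ*) = (1.8163 + 1.5337 + 2.1318 + 1.5290 + 2.0797 + 2.1393 + 2.0567 + 1.7185) / 8 = 1.87563
bias = 1.87563 − 1.8066

bias = +0.0690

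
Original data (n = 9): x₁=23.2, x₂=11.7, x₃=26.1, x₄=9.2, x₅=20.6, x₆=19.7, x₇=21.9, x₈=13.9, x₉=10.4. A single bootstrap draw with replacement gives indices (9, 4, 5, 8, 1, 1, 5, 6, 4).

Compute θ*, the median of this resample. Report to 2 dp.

Resample values: 10.4, 9.2, 20.6, 13.9, 23.2, 23.2, 20.6, 19.7, 9.2.
Sorted: 9.2, 9.2, 10.4, 13.9, 19.7, 20.6, 20.6, 23.2, 23.2
Median = middle value = 19.70

θ* = 19.70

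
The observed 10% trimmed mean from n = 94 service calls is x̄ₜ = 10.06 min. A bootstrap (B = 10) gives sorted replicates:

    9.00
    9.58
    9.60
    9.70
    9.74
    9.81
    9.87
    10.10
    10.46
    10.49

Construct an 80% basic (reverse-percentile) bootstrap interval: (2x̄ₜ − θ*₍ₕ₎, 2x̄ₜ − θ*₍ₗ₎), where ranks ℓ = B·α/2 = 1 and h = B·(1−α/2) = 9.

Percentile endpoints at ranks 1 and 9: θ*₍1₎ = 9.00, θ*₍9₎ = 10.46.
Basic interval reflects these around x̄ₜ:
  lower = 2 × 10.06 − 10.46 = 9.66
  upper = 2 × 10.06 − 9.00 = 11.12

(9.66, 11.12)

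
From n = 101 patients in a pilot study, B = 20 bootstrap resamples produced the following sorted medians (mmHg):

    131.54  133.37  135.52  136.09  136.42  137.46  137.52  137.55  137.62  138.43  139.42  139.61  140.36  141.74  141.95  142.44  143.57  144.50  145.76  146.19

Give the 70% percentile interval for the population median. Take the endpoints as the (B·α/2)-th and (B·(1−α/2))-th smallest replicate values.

(135.52, 143.57)

α = 0.30; lower rank = 20 × 0.150 = 3; upper rank = 20 × 0.850 = 17.
The 3rd smallest replicate is 135.52; the 17th is 143.57.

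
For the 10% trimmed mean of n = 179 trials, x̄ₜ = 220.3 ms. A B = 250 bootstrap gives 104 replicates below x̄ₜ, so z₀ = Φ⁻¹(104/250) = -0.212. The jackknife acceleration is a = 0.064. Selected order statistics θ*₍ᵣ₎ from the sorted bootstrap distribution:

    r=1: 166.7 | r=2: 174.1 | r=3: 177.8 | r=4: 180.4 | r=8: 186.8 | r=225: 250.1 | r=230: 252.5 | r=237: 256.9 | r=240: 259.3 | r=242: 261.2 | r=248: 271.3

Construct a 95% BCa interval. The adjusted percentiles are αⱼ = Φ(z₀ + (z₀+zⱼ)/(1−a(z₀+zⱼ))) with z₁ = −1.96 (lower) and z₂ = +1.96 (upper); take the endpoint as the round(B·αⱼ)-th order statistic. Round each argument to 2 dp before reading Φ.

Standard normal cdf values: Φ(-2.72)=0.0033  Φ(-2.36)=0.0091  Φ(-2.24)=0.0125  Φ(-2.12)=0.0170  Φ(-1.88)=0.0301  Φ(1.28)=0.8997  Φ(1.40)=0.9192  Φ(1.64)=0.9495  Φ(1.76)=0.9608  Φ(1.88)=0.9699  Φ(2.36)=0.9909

(180.4, 259.3)

Lower: z₀ + z₁ = -0.212 + (-1.960) = -2.172; 1 − a(z₀+z₁) = 1 − (0.064)(-2.172) = 1.1390; argument = -0.212 + (-2.172)/1.1390 = -2.1189 → -2.12.
α₁ = Φ(-2.12) = 0.0170; rank = round(250 × 0.0170) = 4; θ*₍4₎ = 180.4.
Upper: z₀ + z₂ = 1.748; 1 − a(z₀+z₂) = 0.8881; argument = 1.7562 → 1.76; α₂ = 0.9608; rank = 240; θ*₍240₎ = 259.3.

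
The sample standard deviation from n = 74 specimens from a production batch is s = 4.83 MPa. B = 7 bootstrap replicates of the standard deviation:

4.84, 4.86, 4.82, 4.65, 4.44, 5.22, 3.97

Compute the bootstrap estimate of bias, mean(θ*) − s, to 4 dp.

mean(θ*) = (4.84 + 4.86 + 4.82 + 4.65 + 4.44 + 5.22 + 3.97) / 7 = 4.68571
bias = 4.68571 − 4.83

bias = −0.1443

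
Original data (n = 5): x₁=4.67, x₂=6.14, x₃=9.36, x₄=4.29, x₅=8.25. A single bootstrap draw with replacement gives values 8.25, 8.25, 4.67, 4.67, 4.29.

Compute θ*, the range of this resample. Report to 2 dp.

Range = 8.25 − 4.29 = 3.96

θ* = 3.96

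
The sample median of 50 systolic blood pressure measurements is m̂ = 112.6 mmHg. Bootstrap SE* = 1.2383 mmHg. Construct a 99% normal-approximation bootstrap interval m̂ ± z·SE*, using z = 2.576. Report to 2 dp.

Margin = 2.576 × 1.2383 = 3.190
Interval: 112.6 ± 3.190

(109.41, 115.79)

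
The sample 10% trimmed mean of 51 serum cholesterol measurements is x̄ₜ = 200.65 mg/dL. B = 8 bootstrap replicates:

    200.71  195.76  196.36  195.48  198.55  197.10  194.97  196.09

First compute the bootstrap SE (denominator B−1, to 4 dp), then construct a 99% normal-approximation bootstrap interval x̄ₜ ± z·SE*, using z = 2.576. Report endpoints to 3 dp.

Mean of replicates = 196.8775; sum of squared deviations = 25.2632; SE* = √(25.2632/7) = 1.8997
Margin = 2.576 × 1.8997 = 4.8936
Interval: 200.65 ± 4.8936

(195.756, 205.544)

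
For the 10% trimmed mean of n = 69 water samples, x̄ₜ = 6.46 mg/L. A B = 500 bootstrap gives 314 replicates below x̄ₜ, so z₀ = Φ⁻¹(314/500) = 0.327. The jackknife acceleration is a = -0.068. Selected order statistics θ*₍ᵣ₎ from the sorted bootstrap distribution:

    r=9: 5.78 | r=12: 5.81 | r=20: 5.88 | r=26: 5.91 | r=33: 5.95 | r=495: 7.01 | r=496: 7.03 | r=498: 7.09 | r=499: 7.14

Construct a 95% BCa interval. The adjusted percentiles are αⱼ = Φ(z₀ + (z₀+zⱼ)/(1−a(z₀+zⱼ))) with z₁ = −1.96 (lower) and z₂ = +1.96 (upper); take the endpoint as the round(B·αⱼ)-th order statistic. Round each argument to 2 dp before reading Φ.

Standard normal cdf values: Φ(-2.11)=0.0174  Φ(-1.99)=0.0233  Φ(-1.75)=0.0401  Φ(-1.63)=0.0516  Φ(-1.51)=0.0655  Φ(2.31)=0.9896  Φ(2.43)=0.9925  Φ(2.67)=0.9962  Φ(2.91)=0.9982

Lower: z₀ + z₁ = 0.327 + (-1.960) = -1.633; 1 − a(z₀+z₁) = 1 − (-0.068)(-1.633) = 0.8890; argument = 0.327 + (-1.633)/0.8890 = -1.5100 → -1.51.
α₁ = Φ(-1.51) = 0.0655; rank = round(500 × 0.0655) = 33; θ*₍33₎ = 5.95.
Upper: z₀ + z₂ = 2.287; 1 − a(z₀+z₂) = 1.1555; argument = 2.3062 → 2.31; α₂ = 0.9896; rank = 495; θ*₍495₎ = 7.01.

(5.95, 7.01)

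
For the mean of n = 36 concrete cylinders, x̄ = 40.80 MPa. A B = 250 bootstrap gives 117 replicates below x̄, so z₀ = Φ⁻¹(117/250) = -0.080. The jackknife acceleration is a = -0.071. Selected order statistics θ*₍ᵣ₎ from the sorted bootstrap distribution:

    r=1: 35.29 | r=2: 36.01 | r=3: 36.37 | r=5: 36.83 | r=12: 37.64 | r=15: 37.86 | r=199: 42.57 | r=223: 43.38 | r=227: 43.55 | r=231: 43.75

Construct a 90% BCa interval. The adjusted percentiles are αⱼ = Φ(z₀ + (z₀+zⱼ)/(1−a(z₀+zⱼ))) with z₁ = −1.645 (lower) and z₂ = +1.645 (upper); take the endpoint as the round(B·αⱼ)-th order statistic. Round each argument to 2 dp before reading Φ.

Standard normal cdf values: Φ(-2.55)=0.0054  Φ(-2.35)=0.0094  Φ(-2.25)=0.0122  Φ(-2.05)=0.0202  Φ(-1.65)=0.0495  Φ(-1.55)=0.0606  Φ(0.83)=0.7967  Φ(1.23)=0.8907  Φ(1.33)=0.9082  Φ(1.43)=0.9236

Lower: z₀ + z₁ = -0.080 + (-1.645) = -1.725; 1 − a(z₀+z₁) = 1 − (-0.071)(-1.725) = 0.8775; argument = -0.080 + (-1.725)/0.8775 = -2.0458 → -2.05.
α₁ = Φ(-2.05) = 0.0202; rank = round(250 × 0.0202) = 5; θ*₍5₎ = 36.83.
Upper: z₀ + z₂ = 1.565; 1 − a(z₀+z₂) = 1.1111; argument = 1.3285 → 1.33; α₂ = 0.9082; rank = 227; θ*₍227₎ = 43.55.

(36.83, 43.55)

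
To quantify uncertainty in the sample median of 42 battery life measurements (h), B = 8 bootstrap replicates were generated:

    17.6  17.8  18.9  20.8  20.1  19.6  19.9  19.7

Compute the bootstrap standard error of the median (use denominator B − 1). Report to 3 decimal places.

Bootstrap SE is the standard deviation of the 8 replicate medians.
Mean of replicates: (17.6 + 17.8 + 18.9 + 20.8 + 20.1 + 19.6 + 19.9 + 19.7) / 8 = 154.4000 / 8 = 19.3000
Sum of squared deviations: (−1.7000)² + (−1.5000)² + (−0.4000)² + (+1.5000)² + (+0.8000)² + (+0.3000)² + (+0.6000)² + (+0.4000)² = 8.8000
Variance = 8.8000 / 7 = 1.2571
SE* = √1.2571

SE* = 1.121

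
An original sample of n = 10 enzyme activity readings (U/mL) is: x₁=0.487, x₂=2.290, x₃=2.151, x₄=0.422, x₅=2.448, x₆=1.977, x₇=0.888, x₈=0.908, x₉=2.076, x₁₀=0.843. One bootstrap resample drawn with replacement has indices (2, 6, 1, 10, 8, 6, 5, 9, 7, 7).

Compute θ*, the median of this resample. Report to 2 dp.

θ* = 1.44

Resample values: 2.290, 1.977, 0.487, 0.843, 0.908, 1.977, 2.448, 2.076, 0.888, 0.888.
Sorted: 0.487, 0.843, 0.888, 0.888, 0.908, 1.977, 1.977, 2.076, 2.290, 2.448
Median = average of the two middle values = 1.44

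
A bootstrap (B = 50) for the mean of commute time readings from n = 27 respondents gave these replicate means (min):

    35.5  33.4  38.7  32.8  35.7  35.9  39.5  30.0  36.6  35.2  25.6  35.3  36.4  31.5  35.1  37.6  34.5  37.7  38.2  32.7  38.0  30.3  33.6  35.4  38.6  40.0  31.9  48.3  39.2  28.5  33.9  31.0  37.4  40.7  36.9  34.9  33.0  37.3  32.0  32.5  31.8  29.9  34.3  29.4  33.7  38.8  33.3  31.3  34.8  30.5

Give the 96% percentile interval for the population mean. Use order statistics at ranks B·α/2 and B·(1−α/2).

(25.6, 40.7)

Sorted replicates: 25.6, 28.5, 29.4, 29.9, 30.0, 30.3, 30.5, 31.0, 31.3, 31.5, 31.8, 31.9, 32.0, 32.5, 32.7, 32.8, 33.0, 33.3, 33.4, 33.6, 33.7, 33.9, 34.3, 34.5, 34.8, 34.9, 35.1, 35.2, 35.3, 35.4, 35.5, 35.7, 35.9, 36.4, 36.6, 36.9, 37.3, 37.4, 37.6, 37.7, 38.0, 38.2, 38.6, 38.7, 38.8, 39.2, 39.5, 40.0, 40.7, 48.3
α = 0.04; lower rank = 50 × 0.020 = 1; upper rank = 50 × 0.980 = 49.
The 1st smallest replicate is 25.6; the 49th is 40.7.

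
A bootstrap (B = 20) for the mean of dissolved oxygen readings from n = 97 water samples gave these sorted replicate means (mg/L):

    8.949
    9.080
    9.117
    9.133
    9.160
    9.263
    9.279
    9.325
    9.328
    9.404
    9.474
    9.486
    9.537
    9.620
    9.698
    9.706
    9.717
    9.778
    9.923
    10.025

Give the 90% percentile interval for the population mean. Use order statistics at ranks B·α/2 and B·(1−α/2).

α = 0.10; lower rank = 20 × 0.050 = 1; upper rank = 20 × 0.950 = 19.
The 1st smallest replicate is 8.949; the 19th is 9.923.

(8.949, 9.923)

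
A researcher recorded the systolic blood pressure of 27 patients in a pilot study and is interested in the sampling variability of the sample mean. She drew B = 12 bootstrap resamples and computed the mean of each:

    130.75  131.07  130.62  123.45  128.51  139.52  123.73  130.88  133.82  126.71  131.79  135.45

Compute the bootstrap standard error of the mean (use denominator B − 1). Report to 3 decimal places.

SE* = 4.602

Bootstrap SE is the standard deviation of the 12 replicate means.
Mean of replicates: (130.75 + 131.07 + 130.62 + 123.45 + 128.51 + 139.52 + 123.73 + 130.88 + 133.82 + 126.71 + 131.79 + 135.45) / 12 = 1566.3000 / 12 = 130.5250
Sum of squared deviations: (+0.2250)² + (+0.5450)² + (+0.0950)² + (−7.0750)² + (−2.0150)² + (+8.9950)² + (−6.7950)² + (+0.3550)² + (+3.2950)² + (−3.8150)² + (+1.2650)² + (+4.9250)² = 232.9477
Variance = 232.9477 / 11 = 21.1771
SE* = √21.1771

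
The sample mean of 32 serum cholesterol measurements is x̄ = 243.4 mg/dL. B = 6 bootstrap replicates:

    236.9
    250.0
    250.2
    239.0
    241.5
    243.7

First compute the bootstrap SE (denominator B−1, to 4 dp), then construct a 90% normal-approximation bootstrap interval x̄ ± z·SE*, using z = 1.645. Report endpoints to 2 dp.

(234.24, 252.56)

Mean of replicates = 243.5500; sum of squared deviations = 154.9750; SE* = √(154.9750/5) = 5.5673
Margin = 1.645 × 5.5673 = 9.158
Interval: 243.4 ± 9.158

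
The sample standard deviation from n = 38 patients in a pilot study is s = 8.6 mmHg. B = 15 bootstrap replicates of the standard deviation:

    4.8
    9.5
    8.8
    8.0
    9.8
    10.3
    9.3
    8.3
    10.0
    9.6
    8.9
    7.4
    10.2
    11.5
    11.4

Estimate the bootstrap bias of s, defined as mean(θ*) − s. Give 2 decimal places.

bias = +0.59

mean(θ*) = (4.8 + 9.5 + 8.8 + 8.0 + 9.8 + 10.3 + 9.3 + 8.3 + 10.0 + 9.6 + 8.9 + 7.4 + 10.2 + 11.5 + 11.4) / 15 = 9.187
bias = 9.187 − 8.6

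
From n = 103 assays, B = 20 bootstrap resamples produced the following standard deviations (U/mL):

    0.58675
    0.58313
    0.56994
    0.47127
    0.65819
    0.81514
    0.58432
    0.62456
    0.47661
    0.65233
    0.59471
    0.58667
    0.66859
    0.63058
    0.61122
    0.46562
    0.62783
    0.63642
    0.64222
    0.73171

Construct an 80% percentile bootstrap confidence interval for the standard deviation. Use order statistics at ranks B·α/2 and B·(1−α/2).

Sorted replicates: 0.46562, 0.47127, 0.47661, 0.56994, 0.58313, 0.58432, 0.58667, 0.58675, 0.59471, 0.61122, 0.62456, 0.62783, 0.63058, 0.63642, 0.64222, 0.65233, 0.65819, 0.66859, 0.73171, 0.81514
α = 0.20; lower rank = 20 × 0.100 = 2; upper rank = 20 × 0.900 = 18.
The 2nd smallest replicate is 0.47127; the 18th is 0.66859.

(0.47127, 0.66859)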